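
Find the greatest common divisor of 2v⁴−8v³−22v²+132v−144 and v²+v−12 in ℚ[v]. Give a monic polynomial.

v²+v−12

Apply the Euclidean algorithm:
  2v⁴−8v³−22v²+132v−144 = (2v²−10v+12)(v²+v−12) + (0)
The last nonzero remainder v²+v−12 is already monic.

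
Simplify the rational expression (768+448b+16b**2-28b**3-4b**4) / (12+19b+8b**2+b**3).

By polynomial division,
  -4b**4-28b**3+16b**2+448b+768 = (-4b+4)(b**3+8b**2+19b+12) + (60b**2+420b+720)
  b**3+8b**2+19b+12 = ((1/60)b+1/60)(60b**2+420b+720) + (0)
Last nonzero remainder: 60b**2+420b+720. Dividing through by 60 gives the monic gcd b**2+7b+12.
Cancel b**2+7b+12 from numerator and denominator to get the reduced form.

(64-4b**2)/(1+b)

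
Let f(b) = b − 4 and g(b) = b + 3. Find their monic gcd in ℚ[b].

1

Repeated division with remainder:
  b − 4 = (b + 3) + (−7)
  b + 3 = (−(1/7)b − 3/7)(−7) + (0)
The last nonzero remainder is the constant −7, so the polynomials are coprime and gcd = 1.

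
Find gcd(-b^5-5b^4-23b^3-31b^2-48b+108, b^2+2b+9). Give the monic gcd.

b^2+2b+9

Apply the Euclidean algorithm:
  -b^5-5b^4-23b^3-31b^2-48b+108 = (-b^3-3b^2-8b+12)(b^2+2b+9) + (0)
The last nonzero remainder b^2+2b+9 is already monic.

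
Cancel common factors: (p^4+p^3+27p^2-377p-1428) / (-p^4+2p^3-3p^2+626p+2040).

Apply the Euclidean algorithm:
  p^4+p^3+27p^2-377p-1428 = (-1)(-p^4+2p^3-3p^2+626p+2040) + (3p^3+24p^2+249p+612)
  -p^4+2p^3-3p^2+626p+2040 = (-(1/3)p+10/3)(3p^3+24p^2+249p+612) + (0)
Last nonzero remainder: 3p^3+24p^2+249p+612. Dividing through by 3 gives the monic gcd p^3+8p^2+83p+204.
Cancel p^3+8p^2+83p+204 from numerator and denominator to get the reduced form.

(-p+7)/(p-10)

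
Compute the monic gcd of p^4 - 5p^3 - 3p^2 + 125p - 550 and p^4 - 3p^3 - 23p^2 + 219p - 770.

p^3 - 10p^2 + 47p - 110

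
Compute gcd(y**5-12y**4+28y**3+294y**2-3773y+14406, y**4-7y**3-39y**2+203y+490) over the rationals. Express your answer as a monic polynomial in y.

y**2-14y+49

By polynomial division,
  y**5-12y**4+28y**3+294y**2-3773y+14406 = (y-5)(y**4-7y**3-39y**2+203y+490) + (32y**3-104y**2-3248y+16856)
  y**4-7y**3-39y**2+203y+490 = ((1/32)y-15/128)(32y**3-104y**2-3248y+16856) + ((805/16)y**2-(5635/8)y+39445/16)
  32y**3-104y**2-3248y+16856 = ((512/805)y+5504/805)((805/16)y**2-(5635/8)y+39445/16) + (0)
Last nonzero remainder: (805/16)y**2-(5635/8)y+39445/16. Dividing through by 805/16 gives the monic gcd y**2-14y+49.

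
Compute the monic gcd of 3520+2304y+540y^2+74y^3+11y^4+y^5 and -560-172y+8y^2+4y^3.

Euclidean algorithm in ℚ[y]:
  y^5+11y^4+74y^3+540y^2+2304y+3520 = ((1/4)y^2+(9/4)y+99/4)(4y^3+8y^2-172y-560) + (869y^2+7821y+17380)
  4y^3+8y^2-172y-560 = ((4/869)y-28/869)(869y^2+7821y+17380) + (0)
Last nonzero remainder: 869y^2+7821y+17380. Dividing through by 869 gives the monic gcd y^2+9y+20.

20+9y+y^2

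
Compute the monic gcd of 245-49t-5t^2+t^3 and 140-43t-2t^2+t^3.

-35+2t+t^2

Apply the Euclidean algorithm:
  t^3-5t^2-49t+245 = (t^3-2t^2-43t+140) + (-3t^2-6t+105)
  t^3-2t^2-43t+140 = (-(1/3)t+4/3)(-3t^2-6t+105) + (0)
Last nonzero remainder: -3t^2-6t+105. Dividing through by -3 gives the monic gcd t^2+2t-35.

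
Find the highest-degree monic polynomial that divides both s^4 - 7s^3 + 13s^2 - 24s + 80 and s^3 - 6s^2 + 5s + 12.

By polynomial division,
  s^4 - 7s^3 + 13s^2 - 24s + 80 = (s - 1)(s^3 - 6s^2 + 5s + 12) + (2s^2 - 31s + 92)
  s^3 - 6s^2 + 5s + 12 = ((1/2)s + 19/4)(2s^2 - 31s + 92) + ((425/4)s - 425)
  2s^2 - 31s + 92 = ((8/425)s - 92/425)((425/4)s - 425) + (0)
Last nonzero remainder: (425/4)s - 425. Dividing through by 425/4 gives the monic gcd s - 4.

s - 4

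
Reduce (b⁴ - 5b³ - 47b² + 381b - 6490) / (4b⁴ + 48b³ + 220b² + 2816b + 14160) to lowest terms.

Apply the Euclidean algorithm:
  b⁴ - 5b³ - 47b² + 381b - 6490 = (1/4)(4b⁴ + 48b³ + 220b² + 2816b + 14160) + (-17b³ - 102b² - 323b - 10030)
  4b⁴ + 48b³ + 220b² + 2816b + 14160 = (-(4/17)b - 24/17)(-17b³ - 102b² - 323b - 10030) + (0)
Last nonzero remainder: -17b³ - 102b² - 323b - 10030. Dividing through by -17 gives the monic gcd b³ + 6b² + 19b + 590.
Cancel b³ + 6b² + 19b + 590 from numerator and denominator to get the reduced form.

(b - 11)/(4b + 24)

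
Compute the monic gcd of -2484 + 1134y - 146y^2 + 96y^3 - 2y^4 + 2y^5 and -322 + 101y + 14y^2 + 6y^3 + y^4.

Apply the Euclidean algorithm:
  2y^5 - 2y^4 + 96y^3 - 146y^2 + 1134y - 2484 = (2y - 14)(y^4 + 6y^3 + 14y^2 + 101y - 322) + (152y^3 - 152y^2 + 3192y - 6992)
  y^4 + 6y^3 + 14y^2 + 101y - 322 = ((1/152)y + 7/152)(152y^3 - 152y^2 + 3192y - 6992) + (0)
Last nonzero remainder: 152y^3 - 152y^2 + 3192y - 6992. Dividing through by 152 gives the monic gcd y^3 - y^2 + 21y - 46.

-46 + 21y - y^2 + y^3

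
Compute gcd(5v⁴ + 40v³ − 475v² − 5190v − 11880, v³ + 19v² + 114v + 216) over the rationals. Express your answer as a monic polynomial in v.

By polynomial division,
  5v⁴ + 40v³ − 475v² − 5190v − 11880 = (5v − 55)(v³ + 19v² + 114v + 216) + (0)
The last nonzero remainder v³ + 19v² + 114v + 216 is already monic.

v³ + 19v² + 114v + 216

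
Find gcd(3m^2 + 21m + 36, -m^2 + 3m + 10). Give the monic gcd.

By polynomial division,
  3m^2 + 21m + 36 = (-3)(-m^2 + 3m + 10) + (30m + 66)
  -m^2 + 3m + 10 = (-(1/30)m + 13/75)(30m + 66) + (-36/25)
  30m + 66 = (-(125/6)m - 275/6)(-36/25) + (0)
The last nonzero remainder is the constant -36/25, so the polynomials are coprime and gcd = 1.

1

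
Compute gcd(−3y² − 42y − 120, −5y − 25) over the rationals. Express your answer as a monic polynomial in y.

1

Euclidean algorithm in ℚ[y]:
  −3y² − 42y − 120 = ((3/5)y + 27/5)(−5y − 25) + (15)
  −5y − 25 = (−(1/3)y − 5/3)(15) + (0)
The last nonzero remainder is the constant 15, so the polynomials are coprime and gcd = 1.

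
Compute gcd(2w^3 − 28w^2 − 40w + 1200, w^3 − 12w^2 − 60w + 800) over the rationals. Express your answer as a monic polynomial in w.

Repeated division with remainder:
  2w^3 − 28w^2 − 40w + 1200 = (2)(w^3 − 12w^2 − 60w + 800) + (−4w^2 + 80w − 400)
  w^3 − 12w^2 − 60w + 800 = (−(1/4)w − 2)(−4w^2 + 80w − 400) + (0)
Last nonzero remainder: −4w^2 + 80w − 400. Dividing through by −4 gives the monic gcd w^2 − 20w + 100.

w^2 − 20w + 100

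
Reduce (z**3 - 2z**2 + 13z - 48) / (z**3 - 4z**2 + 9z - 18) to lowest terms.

By polynomial division,
  z**3 - 2z**2 + 13z - 48 = (z**3 - 4z**2 + 9z - 18) + (2z**2 + 4z - 30)
  z**3 - 4z**2 + 9z - 18 = ((1/2)z - 3)(2z**2 + 4z - 30) + (36z - 108)
  2z**2 + 4z - 30 = ((1/18)z + 5/18)(36z - 108) + (0)
Last nonzero remainder: 36z - 108. Dividing through by 36 gives the monic gcd z - 3.
Cancel z - 3 from numerator and denominator to get the reduced form.

(z**2 + z + 16)/(z**2 - z + 6)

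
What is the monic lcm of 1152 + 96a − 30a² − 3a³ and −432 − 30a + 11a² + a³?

Euclidean algorithm in ℚ[a]:
  −3a³ − 30a² + 96a + 1152 = (−3)(a³ + 11a² − 30a − 432) + (3a² + 6a − 144)
  a³ + 11a² − 30a − 432 = ((1/3)a + 3)(3a² + 6a − 144) + (0)
Last nonzero remainder: 3a² + 6a − 144. Dividing through by 3 gives the monic gcd a² + 2a − 48.
Then lcm(f, g) = f·g / gcd(f, g); expanding and making the result monic gives the answer.

−3456 − 672a + 58a² + 19a³ + a⁴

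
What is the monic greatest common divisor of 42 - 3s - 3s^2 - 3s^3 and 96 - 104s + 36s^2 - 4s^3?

Apply the Euclidean algorithm:
  -3s^3 - 3s^2 - 3s + 42 = (3/4)(-4s^3 + 36s^2 - 104s + 96) + (-30s^2 + 75s - 30)
  -4s^3 + 36s^2 - 104s + 96 = ((2/15)s - 13/15)(-30s^2 + 75s - 30) + (-35s + 70)
  -30s^2 + 75s - 30 = ((6/7)s - 3/7)(-35s + 70) + (0)
Last nonzero remainder: -35s + 70. Dividing through by -35 gives the monic gcd s - 2.

-2 + s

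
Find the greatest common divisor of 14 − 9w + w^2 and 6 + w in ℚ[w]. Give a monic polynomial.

1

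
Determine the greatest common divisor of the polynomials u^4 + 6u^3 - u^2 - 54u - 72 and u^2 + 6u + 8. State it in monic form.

u^2 + 6u + 8

Apply the Euclidean algorithm:
  u^4 + 6u^3 - u^2 - 54u - 72 = (u^2 - 9)(u^2 + 6u + 8) + (0)
The last nonzero remainder u^2 + 6u + 8 is already monic.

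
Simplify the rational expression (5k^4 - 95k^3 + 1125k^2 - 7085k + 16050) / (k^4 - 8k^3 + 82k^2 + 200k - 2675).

Repeated division with remainder:
  5k^4 - 95k^3 + 1125k^2 - 7085k + 16050 = (5)(k^4 - 8k^3 + 82k^2 + 200k - 2675) + (-55k^3 + 715k^2 - 8085k + 29425)
  k^4 - 8k^3 + 82k^2 + 200k - 2675 = (-(1/55)k - 1/11)(-55k^3 + 715k^2 - 8085k + 29425) + (0)
Last nonzero remainder: -55k^3 + 715k^2 - 8085k + 29425. Dividing through by -55 gives the monic gcd k^3 - 13k^2 + 147k - 535.
Cancel k^3 - 13k^2 + 147k - 535 from numerator and denominator to get the reduced form.

(5k - 30)/(k + 5)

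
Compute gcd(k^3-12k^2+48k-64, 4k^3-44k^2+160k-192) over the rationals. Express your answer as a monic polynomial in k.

k^2-8k+16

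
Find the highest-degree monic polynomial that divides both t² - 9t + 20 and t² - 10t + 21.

1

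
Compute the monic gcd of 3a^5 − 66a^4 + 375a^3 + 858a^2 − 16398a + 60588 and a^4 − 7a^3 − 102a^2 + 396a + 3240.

By polynomial division,
  3a^5 − 66a^4 + 375a^3 + 858a^2 − 16398a + 60588 = (3a − 45)(a^4 − 7a^3 − 102a^2 + 396a + 3240) + (366a^3 − 4920a^2 − 8298a + 206388)
  a^4 − 7a^3 − 102a^2 + 396a + 3240 = ((1/366)a + 131/7442)(366a^3 − 4920a^2 − 8298a + 206388) + ((27081/3721)a^2 − (81243/3721)a − 1462374/3721)
  366a^3 − 4920a^2 − 8298a + 206388 = ((453962/9027)a − 4740554/9027)((27081/3721)a^2 − (81243/3721)a − 1462374/3721) + (0)
Last nonzero remainder: (27081/3721)a^2 − (81243/3721)a − 1462374/3721. Dividing through by 27081/3721 gives the monic gcd a^2 − 3a − 54.

a^2 − 3a − 54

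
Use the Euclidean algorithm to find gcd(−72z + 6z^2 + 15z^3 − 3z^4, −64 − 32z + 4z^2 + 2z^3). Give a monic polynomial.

Apply the Euclidean algorithm:
  −3z^4 + 15z^3 + 6z^2 − 72z = (−(3/2)z + 21/2)(2z^3 + 4z^2 − 32z − 64) + (−84z^2 + 168z + 672)
  2z^3 + 4z^2 − 32z − 64 = (−(1/42)z − 2/21)(−84z^2 + 168z + 672) + (0)
Last nonzero remainder: −84z^2 + 168z + 672. Dividing through by −84 gives the monic gcd z^2 − 2z − 8.

−8 − 2z + z^2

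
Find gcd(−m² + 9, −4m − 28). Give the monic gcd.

1

By polynomial division,
  −m² + 9 = ((1/4)m − 7/4)(−4m − 28) + (−40)
  −4m − 28 = ((1/10)m + 7/10)(−40) + (0)
The last nonzero remainder is the constant −40, so the polynomials are coprime and gcd = 1.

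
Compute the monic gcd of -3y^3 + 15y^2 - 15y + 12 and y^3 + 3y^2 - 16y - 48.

y - 4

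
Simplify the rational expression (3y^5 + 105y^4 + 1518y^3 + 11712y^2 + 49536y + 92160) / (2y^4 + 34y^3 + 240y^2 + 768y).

(3y^2 + 54y + 240)/(2y)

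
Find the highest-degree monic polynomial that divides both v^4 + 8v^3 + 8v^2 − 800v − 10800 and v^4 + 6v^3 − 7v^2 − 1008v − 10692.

v^2 + 8v + 108

By polynomial division,
  v^4 + 8v^3 + 8v^2 − 800v − 10800 = (v^4 + 6v^3 − 7v^2 − 1008v − 10692) + (2v^3 + 15v^2 + 208v − 108)
  v^4 + 6v^3 − 7v^2 − 1008v − 10692 = ((1/2)v − 3/4)(2v^3 + 15v^2 + 208v − 108) + (−(399/4)v^2 − 798v − 10773)
  2v^3 + 15v^2 + 208v − 108 = (−(8/399)v + 4/399)(−(399/4)v^2 − 798v − 10773) + (0)
Last nonzero remainder: −(399/4)v^2 − 798v − 10773. Dividing through by −399/4 gives the monic gcd v^2 + 8v + 108.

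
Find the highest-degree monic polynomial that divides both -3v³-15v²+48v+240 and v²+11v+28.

v+4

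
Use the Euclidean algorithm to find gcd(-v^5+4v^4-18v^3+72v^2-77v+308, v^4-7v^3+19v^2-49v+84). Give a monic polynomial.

Repeated division with remainder:
  -v^5+4v^4-18v^3+72v^2-77v+308 = (-v-3)(v^4-7v^3+19v^2-49v+84) + (-20v^3+80v^2-140v+560)
  v^4-7v^3+19v^2-49v+84 = (-(1/20)v+3/20)(-20v^3+80v^2-140v+560) + (0)
Last nonzero remainder: -20v^3+80v^2-140v+560. Dividing through by -20 gives the monic gcd v^3-4v^2+7v-28.

v^3-4v^2+7v-28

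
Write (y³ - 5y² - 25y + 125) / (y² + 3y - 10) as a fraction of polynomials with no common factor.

Apply the Euclidean algorithm:
  y³ - 5y² - 25y + 125 = (y - 8)(y² + 3y - 10) + (9y + 45)
  y² + 3y - 10 = ((1/9)y - 2/9)(9y + 45) + (0)
Last nonzero remainder: 9y + 45. Dividing through by 9 gives the monic gcd y + 5.
Cancel y + 5 from numerator and denominator to get the reduced form.

(y² - 10y + 25)/(y - 2)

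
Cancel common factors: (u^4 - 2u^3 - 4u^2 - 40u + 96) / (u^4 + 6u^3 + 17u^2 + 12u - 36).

By polynomial division,
  u^4 - 2u^3 - 4u^2 - 40u + 96 = (u^4 + 6u^3 + 17u^2 + 12u - 36) + (-8u^3 - 21u^2 - 52u + 132)
  u^4 + 6u^3 + 17u^2 + 12u - 36 = (-(1/8)u - 27/64)(-8u^3 - 21u^2 - 52u + 132) + ((105/64)u^2 + (105/16)u + 315/16)
  -8u^3 - 21u^2 - 52u + 132 = (-(512/105)u + 704/105)((105/64)u^2 + (105/16)u + 315/16) + (0)
Last nonzero remainder: (105/64)u^2 + (105/16)u + 315/16. Dividing through by 105/64 gives the monic gcd u^2 + 4u + 12.
Cancel u^2 + 4u + 12 from numerator and denominator to get the reduced form.

(u^2 - 6u + 8)/(u^2 + 2u - 3)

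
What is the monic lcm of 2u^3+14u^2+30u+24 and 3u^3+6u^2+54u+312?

u^5+5u^4+27u^3+164u^2+366u+312

Repeated division with remainder:
  2u^3+14u^2+30u+24 = (2/3)(3u^3+6u^2+54u+312) + (10u^2−6u−184)
  3u^3+6u^2+54u+312 = ((3/10)u+39/50)(10u^2−6u−184) + ((2847/25)u+11388/25)
  10u^2−6u−184 = ((250/2847)u−1150/2847)((2847/25)u+11388/25) + (0)
Last nonzero remainder: (2847/25)u+11388/25. Dividing through by 2847/25 gives the monic gcd u+4.
Then lcm(f, g) = f·g / gcd(f, g); expanding and making the result monic gives the answer.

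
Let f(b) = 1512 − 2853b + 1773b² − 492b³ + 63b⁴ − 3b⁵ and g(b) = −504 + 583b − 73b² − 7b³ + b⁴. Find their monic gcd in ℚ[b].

8 − 9b + b²

Repeated division with remainder:
  −3b⁵ + 63b⁴ − 492b³ + 1773b² − 2853b + 1512 = (−3b + 42)(b⁴ − 7b³ − 73b² + 583b − 504) + (−417b³ + 6588b² − 28851b + 22680)
  b⁴ − 7b³ − 73b² + 583b − 504 = (−(1/417)b − 1223/57963)(−417b³ + 6588b² − 28851b + 22680) + (−(61488/19321)b² + (553392/19321)b − 491904/19321)
  −417b³ + 6588b² − 28851b + 22680 = ((2685619/20496)b − 869445/976)(−(61488/19321)b² + (553392/19321)b − 491904/19321) + (0)
Last nonzero remainder: −(61488/19321)b² + (553392/19321)b − 491904/19321. Dividing through by −61488/19321 gives the monic gcd b² − 9b + 8.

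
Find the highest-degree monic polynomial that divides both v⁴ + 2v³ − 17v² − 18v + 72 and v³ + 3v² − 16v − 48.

Repeated division with remainder:
  v⁴ + 2v³ − 17v² − 18v + 72 = (v − 1)(v³ + 3v² − 16v − 48) + (2v² + 14v + 24)
  v³ + 3v² − 16v − 48 = ((1/2)v − 2)(2v² + 14v + 24) + (0)
Last nonzero remainder: 2v² + 14v + 24. Dividing through by 2 gives the monic gcd v² + 7v + 12.

v² + 7v + 12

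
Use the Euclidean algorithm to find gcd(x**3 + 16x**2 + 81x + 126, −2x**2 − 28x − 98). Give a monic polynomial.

Apply the Euclidean algorithm:
  x**3 + 16x**2 + 81x + 126 = (−(1/2)x − 1)(−2x**2 − 28x − 98) + (4x + 28)
  −2x**2 − 28x − 98 = (−(1/2)x − 7/2)(4x + 28) + (0)
Last nonzero remainder: 4x + 28. Dividing through by 4 gives the monic gcd x + 7.

x + 7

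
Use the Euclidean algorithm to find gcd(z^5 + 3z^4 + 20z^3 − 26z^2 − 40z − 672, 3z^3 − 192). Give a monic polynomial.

z^2 + 4z + 16

Euclidean algorithm in ℚ[z]:
  z^5 + 3z^4 + 20z^3 − 26z^2 − 40z − 672 = ((1/3)z^2 + z + 20/3)(3z^3 − 192) + (38z^2 + 152z + 608)
  3z^3 − 192 = ((3/38)z − 6/19)(38z^2 + 152z + 608) + (0)
Last nonzero remainder: 38z^2 + 152z + 608. Dividing through by 38 gives the monic gcd z^2 + 4z + 16.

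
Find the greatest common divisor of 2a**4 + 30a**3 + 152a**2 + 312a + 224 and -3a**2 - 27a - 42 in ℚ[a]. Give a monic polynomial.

Repeated division with remainder:
  2a**4 + 30a**3 + 152a**2 + 312a + 224 = (-(2/3)a**2 - 4a - 16/3)(-3a**2 - 27a - 42) + (0)
Last nonzero remainder: -3a**2 - 27a - 42. Dividing through by -3 gives the monic gcd a**2 + 9a + 14.

a**2 + 9a + 14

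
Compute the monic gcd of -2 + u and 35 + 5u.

1

Apply the Euclidean algorithm:
  u - 2 = (1/5)(5u + 35) + (-9)
  5u + 35 = (-(5/9)u - 35/9)(-9) + (0)
The last nonzero remainder is the constant -9, so the polynomials are coprime and gcd = 1.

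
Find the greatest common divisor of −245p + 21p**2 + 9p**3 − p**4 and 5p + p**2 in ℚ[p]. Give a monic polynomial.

5p + p**2

Euclidean algorithm in ℚ[p]:
  −p**4 + 9p**3 + 21p**2 − 245p = (−p**2 + 14p − 49)(p**2 + 5p) + (0)
The last nonzero remainder p**2 + 5p is already monic.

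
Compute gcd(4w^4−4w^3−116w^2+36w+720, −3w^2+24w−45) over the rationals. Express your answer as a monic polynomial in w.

w^2−8w+15

Repeated division with remainder:
  4w^4−4w^3−116w^2+36w+720 = (−(4/3)w^2−(28/3)w−16)(−3w^2+24w−45) + (0)
Last nonzero remainder: −3w^2+24w−45. Dividing through by −3 gives the monic gcd w^2−8w+15.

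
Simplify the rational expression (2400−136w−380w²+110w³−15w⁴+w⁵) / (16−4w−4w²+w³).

(−300+92w−13w²+w³)/(−2+w)

Repeated division with remainder:
  w⁵−15w⁴+110w³−380w²−136w+2400 = (w²−11w+70)(w³−4w²−4w+16) + (−160w²+320w+1280)
  w³−4w²−4w+16 = (−(1/160)w+1/80)(−160w²+320w+1280) + (0)
Last nonzero remainder: −160w²+320w+1280. Dividing through by −160 gives the monic gcd w²−2w−8.
Cancel w²−2w−8 from numerator and denominator to get the reduced form.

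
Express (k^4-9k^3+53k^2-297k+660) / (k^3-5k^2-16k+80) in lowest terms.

(k^2+33)/(k+4)

Euclidean algorithm in ℚ[k]:
  k^4-9k^3+53k^2-297k+660 = (k-4)(k^3-5k^2-16k+80) + (49k^2-441k+980)
  k^3-5k^2-16k+80 = ((1/49)k+4/49)(49k^2-441k+980) + (0)
Last nonzero remainder: 49k^2-441k+980. Dividing through by 49 gives the monic gcd k^2-9k+20.
Cancel k^2-9k+20 from numerator and denominator to get the reduced form.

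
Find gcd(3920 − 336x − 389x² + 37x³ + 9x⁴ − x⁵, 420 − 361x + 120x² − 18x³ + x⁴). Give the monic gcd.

Euclidean algorithm in ℚ[x]:
  −x⁵ + 9x⁴ + 37x³ − 389x² − 336x + 3920 = (−x − 9)(x⁴ − 18x³ + 120x² − 361x + 420) + (−5x³ + 330x² − 3165x + 7700)
  x⁴ − 18x³ + 120x² − 361x + 420 = (−(1/5)x − 48/5)(−5x³ + 330x² − 3165x + 7700) + (2655x² − 29205x + 74340)
  −5x³ + 330x² − 3165x + 7700 = (−(1/531)x + 55/531)(2655x² − 29205x + 74340) + (0)
Last nonzero remainder: 2655x² − 29205x + 74340. Dividing through by 2655 gives the monic gcd x² − 11x + 28.

28 − 11x + x²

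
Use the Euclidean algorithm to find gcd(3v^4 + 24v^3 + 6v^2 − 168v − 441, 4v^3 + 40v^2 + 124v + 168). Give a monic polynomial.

By polynomial division,
  3v^4 + 24v^3 + 6v^2 − 168v − 441 = ((3/4)v − 3/2)(4v^3 + 40v^2 + 124v + 168) + (−27v^2 − 108v − 189)
  4v^3 + 40v^2 + 124v + 168 = (−(4/27)v − 8/9)(−27v^2 − 108v − 189) + (0)
Last nonzero remainder: −27v^2 − 108v − 189. Dividing through by −27 gives the monic gcd v^2 + 4v + 7.

v^2 + 4v + 7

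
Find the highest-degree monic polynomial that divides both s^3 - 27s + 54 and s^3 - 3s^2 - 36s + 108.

Repeated division with remainder:
  s^3 - 27s + 54 = (s^3 - 3s^2 - 36s + 108) + (3s^2 + 9s - 54)
  s^3 - 3s^2 - 36s + 108 = ((1/3)s - 2)(3s^2 + 9s - 54) + (0)
Last nonzero remainder: 3s^2 + 9s - 54. Dividing through by 3 gives the monic gcd s^2 + 3s - 18.

s^2 + 3s - 18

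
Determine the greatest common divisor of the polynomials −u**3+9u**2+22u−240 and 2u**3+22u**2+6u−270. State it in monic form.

Apply the Euclidean algorithm:
  −u**3+9u**2+22u−240 = (−1/2)(2u**3+22u**2+6u−270) + (20u**2+25u−375)
  2u**3+22u**2+6u−270 = ((1/10)u+39/40)(20u**2+25u−375) + ((153/8)u+765/8)
  20u**2+25u−375 = ((160/153)u−200/51)((153/8)u+765/8) + (0)
Last nonzero remainder: (153/8)u+765/8. Dividing through by 153/8 gives the monic gcd u+5.

u+5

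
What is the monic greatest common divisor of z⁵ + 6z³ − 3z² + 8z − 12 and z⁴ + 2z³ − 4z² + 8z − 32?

By polynomial division,
  z⁵ + 6z³ − 3z² + 8z − 12 = (z − 2)(z⁴ + 2z³ − 4z² + 8z − 32) + (14z³ − 19z² + 56z − 76)
  z⁴ + 2z³ − 4z² + 8z − 32 = ((1/14)z + 47/196)(14z³ − 19z² + 56z − 76) + (−(675/196)z² − 675/49)
  14z³ − 19z² + 56z − 76 = (−(2744/675)z + 3724/675)(−(675/196)z² − 675/49) + (0)
Last nonzero remainder: −(675/196)z² − 675/49. Dividing through by −675/196 gives the monic gcd z² + 4.

z² + 4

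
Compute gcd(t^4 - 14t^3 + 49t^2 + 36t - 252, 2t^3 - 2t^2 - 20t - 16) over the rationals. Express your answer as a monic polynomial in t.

Euclidean algorithm in ℚ[t]:
  t^4 - 14t^3 + 49t^2 + 36t - 252 = ((1/2)t - 13/2)(2t^3 - 2t^2 - 20t - 16) + (46t^2 - 86t - 356)
  2t^3 - 2t^2 - 20t - 16 = ((1/23)t + 20/529)(46t^2 - 86t - 356) + (-(672/529)t - 1344/529)
  46t^2 - 86t - 356 = (-(12167/336)t + 47081/336)(-(672/529)t - 1344/529) + (0)
Last nonzero remainder: -(672/529)t - 1344/529. Dividing through by -672/529 gives the monic gcd t + 2.

t + 2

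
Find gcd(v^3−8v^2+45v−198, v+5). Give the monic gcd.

1

Repeated division with remainder:
  v^3−8v^2+45v−198 = (v^2−13v+110)(v+5) + (−748)
  v+5 = (−(1/748)v−5/748)(−748) + (0)
The last nonzero remainder is the constant −748, so the polynomials are coprime and gcd = 1.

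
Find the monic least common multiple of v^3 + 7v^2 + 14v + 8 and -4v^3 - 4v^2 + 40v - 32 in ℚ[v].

Apply the Euclidean algorithm:
  v^3 + 7v^2 + 14v + 8 = (-1/4)(-4v^3 - 4v^2 + 40v - 32) + (6v^2 + 24v)
  -4v^3 - 4v^2 + 40v - 32 = (-(2/3)v + 2)(6v^2 + 24v) + (-8v - 32)
  6v^2 + 24v = (-(3/4)v)(-8v - 32) + (0)
Last nonzero remainder: -8v - 32. Dividing through by -8 gives the monic gcd v + 4.
Then lcm(f, g) = f·g / gcd(f, g); expanding and making the result monic gives the answer.

v^5 + 4v^4 - 5v^3 - 20v^2 + 4v + 16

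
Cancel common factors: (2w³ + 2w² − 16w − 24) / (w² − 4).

(2w² − 2w − 12)/(w − 2)

Apply the Euclidean algorithm:
  2w³ + 2w² − 16w − 24 = (2w + 2)(w² − 4) + (−8w − 16)
  w² − 4 = (−(1/8)w + 1/4)(−8w − 16) + (0)
Last nonzero remainder: −8w − 16. Dividing through by −8 gives the monic gcd w + 2.
Cancel w + 2 from numerator and denominator to get the reduced form.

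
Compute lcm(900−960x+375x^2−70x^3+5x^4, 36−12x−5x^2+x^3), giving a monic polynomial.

540−396x+33x^2+33x^3−11x^4+x^5

Repeated division with remainder:
  5x^4−70x^3+375x^2−960x+900 = (5x−45)(x^3−5x^2−12x+36) + (210x^2−1680x+2520)
  x^3−5x^2−12x+36 = ((1/210)x+1/70)(210x^2−1680x+2520) + (0)
Last nonzero remainder: 210x^2−1680x+2520. Dividing through by 210 gives the monic gcd x^2−8x+12.
Then lcm(f, g) = f·g / gcd(f, g); expanding and making the result monic gives the answer.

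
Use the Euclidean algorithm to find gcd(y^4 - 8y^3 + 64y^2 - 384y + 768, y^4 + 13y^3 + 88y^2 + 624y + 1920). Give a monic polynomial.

y^2 + 48

Repeated division with remainder:
  y^4 - 8y^3 + 64y^2 - 384y + 768 = (y^4 + 13y^3 + 88y^2 + 624y + 1920) + (-21y^3 - 24y^2 - 1008y - 1152)
  y^4 + 13y^3 + 88y^2 + 624y + 1920 = (-(1/21)y - 83/147)(-21y^3 - 24y^2 - 1008y - 1152) + ((1296/49)y^2 + 62208/49)
  -21y^3 - 24y^2 - 1008y - 1152 = (-(343/432)y - 49/54)((1296/49)y^2 + 62208/49) + (0)
Last nonzero remainder: (1296/49)y^2 + 62208/49. Dividing through by 1296/49 gives the monic gcd y^2 + 48.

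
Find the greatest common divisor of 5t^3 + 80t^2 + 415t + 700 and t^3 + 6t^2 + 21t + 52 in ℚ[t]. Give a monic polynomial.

t + 4

By polynomial division,
  5t^3 + 80t^2 + 415t + 700 = (5)(t^3 + 6t^2 + 21t + 52) + (50t^2 + 310t + 440)
  t^3 + 6t^2 + 21t + 52 = ((1/50)t − 1/250)(50t^2 + 310t + 440) + ((336/25)t + 1344/25)
  50t^2 + 310t + 440 = ((625/168)t + 1375/168)((336/25)t + 1344/25) + (0)
Last nonzero remainder: (336/25)t + 1344/25. Dividing through by 336/25 gives the monic gcd t + 4.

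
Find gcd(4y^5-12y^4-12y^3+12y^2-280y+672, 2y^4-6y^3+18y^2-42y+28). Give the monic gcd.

y^3-2y^2+7y-14

Apply the Euclidean algorithm:
  4y^5-12y^4-12y^3+12y^2-280y+672 = (2y)(2y^4-6y^3+18y^2-42y+28) + (-48y^3+96y^2-336y+672)
  2y^4-6y^3+18y^2-42y+28 = (-(1/24)y+1/24)(-48y^3+96y^2-336y+672) + (0)
Last nonzero remainder: -48y^3+96y^2-336y+672. Dividing through by -48 gives the monic gcd y^3-2y^2+7y-14.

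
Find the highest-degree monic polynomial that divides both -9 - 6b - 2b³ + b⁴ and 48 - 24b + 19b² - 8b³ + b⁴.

3 + b²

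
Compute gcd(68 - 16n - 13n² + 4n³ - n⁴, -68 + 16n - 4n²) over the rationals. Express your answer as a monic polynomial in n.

By polynomial division,
  -n⁴ + 4n³ - 13n² - 16n + 68 = ((1/4)n² - 1)(-4n² + 16n - 68) + (0)
Last nonzero remainder: -4n² + 16n - 68. Dividing through by -4 gives the monic gcd n² - 4n + 17.

17 - 4n + n²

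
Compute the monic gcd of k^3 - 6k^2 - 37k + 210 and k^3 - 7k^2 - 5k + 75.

k - 5

Euclidean algorithm in ℚ[k]:
  k^3 - 6k^2 - 37k + 210 = (k^3 - 7k^2 - 5k + 75) + (k^2 - 32k + 135)
  k^3 - 7k^2 - 5k + 75 = (k + 25)(k^2 - 32k + 135) + (660k - 3300)
  k^2 - 32k + 135 = ((1/660)k - 9/220)(660k - 3300) + (0)
Last nonzero remainder: 660k - 3300. Dividing through by 660 gives the monic gcd k - 5.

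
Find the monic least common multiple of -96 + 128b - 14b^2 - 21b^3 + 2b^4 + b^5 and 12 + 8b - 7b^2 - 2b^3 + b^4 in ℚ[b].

Repeated division with remainder:
  b^5 + 2b^4 - 21b^3 - 14b^2 + 128b - 96 = (b + 4)(b^4 - 2b^3 - 7b^2 + 8b + 12) + (-6b^3 + 6b^2 + 84b - 144)
  b^4 - 2b^3 - 7b^2 + 8b + 12 = (-(1/6)b + 1/6)(-6b^3 + 6b^2 + 84b - 144) + (6b^2 - 30b + 36)
  -6b^3 + 6b^2 + 84b - 144 = (-b - 4)(6b^2 - 30b + 36) + (0)
Last nonzero remainder: 6b^2 - 30b + 36. Dividing through by 6 gives the monic gcd b^2 - 5b + 6.
Then lcm(f, g) = f·g / gcd(f, g); expanding and making the result monic gives the answer.

-192 - 32b + 260b^2 + 44b^3 - 73b^4 - 13b^5 + 5b^6 + b^7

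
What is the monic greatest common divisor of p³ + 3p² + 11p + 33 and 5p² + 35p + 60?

By polynomial division,
  p³ + 3p² + 11p + 33 = ((1/5)p - 4/5)(5p² + 35p + 60) + (27p + 81)
  5p² + 35p + 60 = ((5/27)p + 20/27)(27p + 81) + (0)
Last nonzero remainder: 27p + 81. Dividing through by 27 gives the monic gcd p + 3.

p + 3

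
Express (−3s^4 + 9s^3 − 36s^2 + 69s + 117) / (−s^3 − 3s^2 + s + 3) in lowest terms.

(3s^3 − 12s^2 + 48s − 117)/(s^2 + 2s − 3)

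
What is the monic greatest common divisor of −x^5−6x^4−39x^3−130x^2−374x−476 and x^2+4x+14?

x^2+4x+14

Apply the Euclidean algorithm:
  −x^5−6x^4−39x^3−130x^2−374x−476 = (−x^3−2x^2−17x−34)(x^2+4x+14) + (0)
The last nonzero remainder x^2+4x+14 is already monic.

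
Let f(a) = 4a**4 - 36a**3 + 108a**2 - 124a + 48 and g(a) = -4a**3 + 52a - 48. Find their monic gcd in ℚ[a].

Euclidean algorithm in ℚ[a]:
  4a**4 - 36a**3 + 108a**2 - 124a + 48 = (-a + 9)(-4a**3 + 52a - 48) + (160a**2 - 640a + 480)
  -4a**3 + 52a - 48 = (-(1/40)a - 1/10)(160a**2 - 640a + 480) + (0)
Last nonzero remainder: 160a**2 - 640a + 480. Dividing through by 160 gives the monic gcd a**2 - 4a + 3.

a**2 - 4a + 3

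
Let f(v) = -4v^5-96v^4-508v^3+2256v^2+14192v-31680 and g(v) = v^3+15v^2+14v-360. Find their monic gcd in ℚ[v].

v^3+15v^2+14v-360

Repeated division with remainder:
  -4v^5-96v^4-508v^3+2256v^2+14192v-31680 = (-4v^2-36v+88)(v^3+15v^2+14v-360) + (0)
The last nonzero remainder v^3+15v^2+14v-360 is already monic.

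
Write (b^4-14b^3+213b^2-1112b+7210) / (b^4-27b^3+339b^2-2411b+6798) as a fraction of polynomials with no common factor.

(b^2-4b+70)/(b^2-17b+66)

Repeated division with remainder:
  b^4-14b^3+213b^2-1112b+7210 = (b^4-27b^3+339b^2-2411b+6798) + (13b^3-126b^2+1299b+412)
  b^4-27b^3+339b^2-2411b+6798 = ((1/13)b-225/169)(13b^3-126b^2+1299b+412) + ((12054/169)b^2-(120540/169)b+1241562/169)
  13b^3-126b^2+1299b+412 = ((2197/12054)b+338/6027)((12054/169)b^2-(120540/169)b+1241562/169) + (0)
Last nonzero remainder: (12054/169)b^2-(120540/169)b+1241562/169. Dividing through by 12054/169 gives the monic gcd b^2-10b+103.
Cancel b^2-10b+103 from numerator and denominator to get the reduced form.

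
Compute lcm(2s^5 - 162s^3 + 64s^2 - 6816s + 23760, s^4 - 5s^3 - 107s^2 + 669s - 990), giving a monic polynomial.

Repeated division with remainder:
  2s^5 - 162s^3 + 64s^2 - 6816s + 23760 = (2s + 10)(s^4 - 5s^3 - 107s^2 + 669s - 990) + (102s^3 - 204s^2 - 11526s + 33660)
  s^4 - 5s^3 - 107s^2 + 669s - 990 = ((1/102)s - 1/34)(102s^3 - 204s^2 - 11526s + 33660) + (0)
Last nonzero remainder: 102s^3 - 204s^2 - 11526s + 33660. Dividing through by 102 gives the monic gcd s^3 - 2s^2 - 113s + 330.
Then lcm(f, g) = f·g / gcd(f, g); expanding and making the result monic gives the answer.

s^6 - 3s^5 - 81s^4 + 275s^3 - 3504s^2 + 22104s - 35640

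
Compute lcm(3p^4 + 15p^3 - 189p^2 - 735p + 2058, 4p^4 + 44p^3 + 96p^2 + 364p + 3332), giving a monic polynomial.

p^6 + 2p^5 - 61p^4 + 29p^3 + 350p^2 - 6223p + 11662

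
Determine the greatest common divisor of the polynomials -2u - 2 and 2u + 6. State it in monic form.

Apply the Euclidean algorithm:
  -2u - 2 = (-1)(2u + 6) + (4)
  2u + 6 = ((1/2)u + 3/2)(4) + (0)
The last nonzero remainder is the constant 4, so the polynomials are coprime and gcd = 1.

1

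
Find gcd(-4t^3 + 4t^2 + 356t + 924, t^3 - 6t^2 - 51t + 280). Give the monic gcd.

t + 7

By polynomial division,
  -4t^3 + 4t^2 + 356t + 924 = (-4)(t^3 - 6t^2 - 51t + 280) + (-20t^2 + 152t + 2044)
  t^3 - 6t^2 - 51t + 280 = (-(1/20)t - 2/25)(-20t^2 + 152t + 2044) + ((1584/25)t + 11088/25)
  -20t^2 + 152t + 2044 = (-(125/396)t + 1825/396)((1584/25)t + 11088/25) + (0)
Last nonzero remainder: (1584/25)t + 11088/25. Dividing through by 1584/25 gives the monic gcd t + 7.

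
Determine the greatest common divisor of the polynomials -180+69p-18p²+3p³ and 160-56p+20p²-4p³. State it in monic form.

Apply the Euclidean algorithm:
  3p³-18p²+69p-180 = (-3/4)(-4p³+20p²-56p+160) + (-3p²+27p-60)
  -4p³+20p²-56p+160 = ((4/3)p+16/3)(-3p²+27p-60) + (-120p+480)
  -3p²+27p-60 = ((1/40)p-1/8)(-120p+480) + (0)
Last nonzero remainder: -120p+480. Dividing through by -120 gives the monic gcd p-4.

-4+p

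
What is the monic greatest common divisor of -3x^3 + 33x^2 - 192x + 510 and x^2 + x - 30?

x - 5

Repeated division with remainder:
  -3x^3 + 33x^2 - 192x + 510 = (-3x + 36)(x^2 + x - 30) + (-318x + 1590)
  x^2 + x - 30 = (-(1/318)x - 1/53)(-318x + 1590) + (0)
Last nonzero remainder: -318x + 1590. Dividing through by -318 gives the monic gcd x - 5.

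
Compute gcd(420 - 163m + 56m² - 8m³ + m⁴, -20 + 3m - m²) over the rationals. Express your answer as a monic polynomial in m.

20 - 3m + m²

Apply the Euclidean algorithm:
  m⁴ - 8m³ + 56m² - 163m + 420 = (-m² + 5m - 21)(-m² + 3m - 20) + (0)
Last nonzero remainder: -m² + 3m - 20. Dividing through by -1 gives the monic gcd m² - 3m + 20.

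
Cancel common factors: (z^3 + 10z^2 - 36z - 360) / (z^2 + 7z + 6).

Euclidean algorithm in ℚ[z]:
  z^3 + 10z^2 - 36z - 360 = (z + 3)(z^2 + 7z + 6) + (-63z - 378)
  z^2 + 7z + 6 = (-(1/63)z - 1/63)(-63z - 378) + (0)
Last nonzero remainder: -63z - 378. Dividing through by -63 gives the monic gcd z + 6.
Cancel z + 6 from numerator and denominator to get the reduced form.

(z^2 + 4z - 60)/(z + 1)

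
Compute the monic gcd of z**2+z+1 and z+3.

1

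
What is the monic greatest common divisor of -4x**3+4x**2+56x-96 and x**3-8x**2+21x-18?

By polynomial division,
  -4x**3+4x**2+56x-96 = (-4)(x**3-8x**2+21x-18) + (-28x**2+140x-168)
  x**3-8x**2+21x-18 = (-(1/28)x+3/28)(-28x**2+140x-168) + (0)
Last nonzero remainder: -28x**2+140x-168. Dividing through by -28 gives the monic gcd x**2-5x+6.

x**2-5x+6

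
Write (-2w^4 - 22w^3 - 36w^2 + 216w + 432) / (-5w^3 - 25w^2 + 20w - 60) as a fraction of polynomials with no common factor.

By polynomial division,
  -2w^4 - 22w^3 - 36w^2 + 216w + 432 = ((2/5)w + 12/5)(-5w^3 - 25w^2 + 20w - 60) + (16w^2 + 192w + 576)
  -5w^3 - 25w^2 + 20w - 60 = (-(5/16)w + 35/16)(16w^2 + 192w + 576) + (-220w - 1320)
  16w^2 + 192w + 576 = (-(4/55)w - 24/55)(-220w - 1320) + (0)
Last nonzero remainder: -220w - 1320. Dividing through by -220 gives the monic gcd w + 6.
Cancel w + 6 from numerator and denominator to get the reduced form.

(2w^3 + 10w^2 - 24w - 72)/(5w^2 - 5w + 10)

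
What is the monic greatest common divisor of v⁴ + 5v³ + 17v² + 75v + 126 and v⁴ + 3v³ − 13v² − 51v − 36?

Repeated division with remainder:
  v⁴ + 5v³ + 17v² + 75v + 126 = (v⁴ + 3v³ − 13v² − 51v − 36) + (2v³ + 30v² + 126v + 162)
  v⁴ + 3v³ − 13v² − 51v − 36 = ((1/2)v − 6)(2v³ + 30v² + 126v + 162) + (104v² + 624v + 936)
  2v³ + 30v² + 126v + 162 = ((1/52)v + 9/52)(104v² + 624v + 936) + (0)
Last nonzero remainder: 104v² + 624v + 936. Dividing through by 104 gives the monic gcd v² + 6v + 9.

v² + 6v + 9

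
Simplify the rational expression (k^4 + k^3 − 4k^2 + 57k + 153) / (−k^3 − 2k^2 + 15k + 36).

(−k^2 + 5k − 17)/(k − 4)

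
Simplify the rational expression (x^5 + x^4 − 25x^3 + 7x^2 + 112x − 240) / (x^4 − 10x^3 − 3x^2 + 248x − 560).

(x^3 − 5x + 12)/(x^2 − 11x + 28)

Repeated division with remainder:
  x^5 + x^4 − 25x^3 + 7x^2 + 112x − 240 = (x + 11)(x^4 − 10x^3 − 3x^2 + 248x − 560) + (88x^3 − 208x^2 − 2056x + 5920)
  x^4 − 10x^3 − 3x^2 + 248x − 560 = ((1/88)x − 21/242)(88x^3 − 208x^2 − 2056x + 5920) + ((280/121)x^2 + (280/121)x − 5600/121)
  88x^3 − 208x^2 − 2056x + 5920 = ((1331/35)x − 4477/35)((280/121)x^2 + (280/121)x − 5600/121) + (0)
Last nonzero remainder: (280/121)x^2 + (280/121)x − 5600/121. Dividing through by 280/121 gives the monic gcd x^2 + x − 20.
Cancel x^2 + x − 20 from numerator and denominator to get the reduced form.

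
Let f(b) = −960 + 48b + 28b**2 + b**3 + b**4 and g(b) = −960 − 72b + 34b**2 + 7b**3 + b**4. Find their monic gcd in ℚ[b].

−20 + b + b**2

Repeated division with remainder:
  b**4 + b**3 + 28b**2 + 48b − 960 = (b**4 + 7b**3 + 34b**2 − 72b − 960) + (−6b**3 − 6b**2 + 120b)
  b**4 + 7b**3 + 34b**2 − 72b − 960 = (−(1/6)b − 1)(−6b**3 − 6b**2 + 120b) + (48b**2 + 48b − 960)
  −6b**3 − 6b**2 + 120b = (−(1/8)b)(48b**2 + 48b − 960) + (0)
Last nonzero remainder: 48b**2 + 48b − 960. Dividing through by 48 gives the monic gcd b**2 + b − 20.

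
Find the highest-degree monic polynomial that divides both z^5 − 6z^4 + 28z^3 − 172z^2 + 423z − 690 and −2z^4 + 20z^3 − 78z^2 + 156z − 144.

Apply the Euclidean algorithm:
  z^5 − 6z^4 + 28z^3 − 172z^2 + 423z − 690 = (−(1/2)z − 2)(−2z^4 + 20z^3 − 78z^2 + 156z − 144) + (29z^3 − 250z^2 + 663z − 978)
  −2z^4 + 20z^3 − 78z^2 + 156z − 144 = (−(2/29)z + 80/841)(29z^3 − 250z^2 + 663z − 978) + (−(7144/841)z^2 + (21432/841)z − 42864/841)
  29z^3 − 250z^2 + 663z − 978 = (−(24389/7144)z + 137083/7144)(−(7144/841)z^2 + (21432/841)z − 42864/841) + (0)
Last nonzero remainder: −(7144/841)z^2 + (21432/841)z − 42864/841. Dividing through by −7144/841 gives the monic gcd z^2 − 3z + 6.

z^2 − 3z + 6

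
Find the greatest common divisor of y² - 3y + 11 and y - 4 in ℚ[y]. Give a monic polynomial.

1

Euclidean algorithm in ℚ[y]:
  y² - 3y + 11 = (y + 1)(y - 4) + (15)
  y - 4 = ((1/15)y - 4/15)(15) + (0)
The last nonzero remainder is the constant 15, so the polynomials are coprime and gcd = 1.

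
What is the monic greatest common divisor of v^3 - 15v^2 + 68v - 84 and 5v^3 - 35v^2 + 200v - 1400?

Euclidean algorithm in ℚ[v]:
  v^3 - 15v^2 + 68v - 84 = (1/5)(5v^3 - 35v^2 + 200v - 1400) + (-8v^2 + 28v + 196)
  5v^3 - 35v^2 + 200v - 1400 = (-(5/8)v + 35/16)(-8v^2 + 28v + 196) + ((1045/4)v - 7315/4)
  -8v^2 + 28v + 196 = (-(32/1045)v - 112/1045)((1045/4)v - 7315/4) + (0)
Last nonzero remainder: (1045/4)v - 7315/4. Dividing through by 1045/4 gives the monic gcd v - 7.

v - 7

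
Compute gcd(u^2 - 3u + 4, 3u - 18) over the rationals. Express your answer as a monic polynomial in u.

1

Apply the Euclidean algorithm:
  u^2 - 3u + 4 = ((1/3)u + 1)(3u - 18) + (22)
  3u - 18 = ((3/22)u - 9/11)(22) + (0)
The last nonzero remainder is the constant 22, so the polynomials are coprime and gcd = 1.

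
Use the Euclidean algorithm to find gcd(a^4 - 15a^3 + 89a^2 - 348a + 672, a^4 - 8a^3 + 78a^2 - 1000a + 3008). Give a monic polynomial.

a^2 - 12a + 32

Repeated division with remainder:
  a^4 - 15a^3 + 89a^2 - 348a + 672 = (a^4 - 8a^3 + 78a^2 - 1000a + 3008) + (-7a^3 + 11a^2 + 652a - 2336)
  a^4 - 8a^3 + 78a^2 - 1000a + 3008 = (-(1/7)a + 45/49)(-7a^3 + 11a^2 + 652a - 2336) + ((7891/49)a^2 - (94692/49)a + 252512/49)
  -7a^3 + 11a^2 + 652a - 2336 = (-(343/7891)a - 3577/7891)((7891/49)a^2 - (94692/49)a + 252512/49) + (0)
Last nonzero remainder: (7891/49)a^2 - (94692/49)a + 252512/49. Dividing through by 7891/49 gives the monic gcd a^2 - 12a + 32.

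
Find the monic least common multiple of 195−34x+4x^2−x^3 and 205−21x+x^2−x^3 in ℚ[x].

By polynomial division,
  −x^3+4x^2−34x+195 = (−x^3+x^2−21x+205) + (3x^2−13x−10)
  −x^3+x^2−21x+205 = (−(1/3)x−10/9)(3x^2−13x−10) + (−(349/9)x+1745/9)
  3x^2−13x−10 = (−(27/349)x−18/349)(−(349/9)x+1745/9) + (0)
Last nonzero remainder: −(349/9)x+1745/9. Dividing through by −349/9 gives the monic gcd x−5.
Then lcm(f, g) = f·g / gcd(f, g); expanding and making the result monic gives the answer.

−7995+614x−223x^2+59x^3+x^5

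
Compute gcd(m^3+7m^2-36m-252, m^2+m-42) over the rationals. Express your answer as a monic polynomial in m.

By polynomial division,
  m^3+7m^2-36m-252 = (m+6)(m^2+m-42) + (0)
The last nonzero remainder m^2+m-42 is already monic.

m^2+m-42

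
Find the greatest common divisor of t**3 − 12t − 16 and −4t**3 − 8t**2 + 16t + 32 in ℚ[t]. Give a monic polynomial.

t**2 + 4t + 4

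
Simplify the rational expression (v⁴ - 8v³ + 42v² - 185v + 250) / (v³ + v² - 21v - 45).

(v³ - 3v² + 27v - 50)/(v² + 6v + 9)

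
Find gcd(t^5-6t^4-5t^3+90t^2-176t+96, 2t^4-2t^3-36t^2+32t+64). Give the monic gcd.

Euclidean algorithm in ℚ[t]:
  t^5-6t^4-5t^3+90t^2-176t+96 = ((1/2)t-5/2)(2t^4-2t^3-36t^2+32t+64) + (8t^3-16t^2-128t+256)
  2t^4-2t^3-36t^2+32t+64 = ((1/4)t+1/4)(8t^3-16t^2-128t+256) + (0)
Last nonzero remainder: 8t^3-16t^2-128t+256. Dividing through by 8 gives the monic gcd t^3-2t^2-16t+32.

t^3-2t^2-16t+32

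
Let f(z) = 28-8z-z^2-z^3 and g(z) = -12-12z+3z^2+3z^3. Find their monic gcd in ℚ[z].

Euclidean algorithm in ℚ[z]:
  -z^3-z^2-8z+28 = (-1/3)(3z^3+3z^2-12z-12) + (-12z+24)
  3z^3+3z^2-12z-12 = (-(1/4)z^2-(3/4)z-1/2)(-12z+24) + (0)
Last nonzero remainder: -12z+24. Dividing through by -12 gives the monic gcd z-2.

-2+z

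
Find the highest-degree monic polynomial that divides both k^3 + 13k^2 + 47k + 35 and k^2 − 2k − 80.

1

By polynomial division,
  k^3 + 13k^2 + 47k + 35 = (k + 15)(k^2 − 2k − 80) + (157k + 1235)
  k^2 − 2k − 80 = ((1/157)k − 1549/24649)(157k + 1235) + (−58905/24649)
  157k + 1235 = (−(3869893/58905)k − 6088303/11781)(−58905/24649) + (0)
The last nonzero remainder is the constant −58905/24649, so the polynomials are coprime and gcd = 1.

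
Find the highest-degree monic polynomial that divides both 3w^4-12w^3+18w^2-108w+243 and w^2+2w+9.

Euclidean algorithm in ℚ[w]:
  3w^4-12w^3+18w^2-108w+243 = (3w^2-18w+27)(w^2+2w+9) + (0)
The last nonzero remainder w^2+2w+9 is already monic.

w^2+2w+9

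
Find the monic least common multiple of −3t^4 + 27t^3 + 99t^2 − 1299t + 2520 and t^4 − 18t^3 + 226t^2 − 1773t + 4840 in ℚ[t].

t^6 − 14t^5 + 133t^4 − 491t^3 − 6998t^2 + 56593t − 101640

Repeated division with remainder:
  −3t^4 + 27t^3 + 99t^2 − 1299t + 2520 = (−3)(t^4 − 18t^3 + 226t^2 − 1773t + 4840) + (−27t^3 + 777t^2 − 6618t + 17040)
  t^4 − 18t^3 + 226t^2 − 1773t + 4840 = (−(1/27)t − 97/243)(−27t^3 + 777t^2 − 6618t + 17040) + ((23575/81)t^2 − (306475/81)t + 943000/81)
  −27t^3 + 777t^2 − 6618t + 17040 = (−(2187/23575)t + 34506/23575)((23575/81)t^2 − (306475/81)t + 943000/81) + (0)
Last nonzero remainder: (23575/81)t^2 − (306475/81)t + 943000/81. Dividing through by 23575/81 gives the monic gcd t^2 − 13t + 40.
Then lcm(f, g) = f·g / gcd(f, g); expanding and making the result monic gives the answer.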